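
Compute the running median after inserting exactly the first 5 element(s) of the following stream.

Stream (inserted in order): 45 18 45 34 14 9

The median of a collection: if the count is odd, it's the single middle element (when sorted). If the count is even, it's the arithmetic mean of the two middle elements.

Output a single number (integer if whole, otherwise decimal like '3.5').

Answer: 34

Derivation:
Step 1: insert 45 -> lo=[45] (size 1, max 45) hi=[] (size 0) -> median=45
Step 2: insert 18 -> lo=[18] (size 1, max 18) hi=[45] (size 1, min 45) -> median=31.5
Step 3: insert 45 -> lo=[18, 45] (size 2, max 45) hi=[45] (size 1, min 45) -> median=45
Step 4: insert 34 -> lo=[18, 34] (size 2, max 34) hi=[45, 45] (size 2, min 45) -> median=39.5
Step 5: insert 14 -> lo=[14, 18, 34] (size 3, max 34) hi=[45, 45] (size 2, min 45) -> median=34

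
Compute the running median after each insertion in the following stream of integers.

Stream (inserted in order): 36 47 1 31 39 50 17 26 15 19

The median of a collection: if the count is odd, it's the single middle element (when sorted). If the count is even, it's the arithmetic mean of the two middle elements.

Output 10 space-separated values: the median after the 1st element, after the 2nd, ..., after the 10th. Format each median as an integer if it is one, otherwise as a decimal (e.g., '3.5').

Step 1: insert 36 -> lo=[36] (size 1, max 36) hi=[] (size 0) -> median=36
Step 2: insert 47 -> lo=[36] (size 1, max 36) hi=[47] (size 1, min 47) -> median=41.5
Step 3: insert 1 -> lo=[1, 36] (size 2, max 36) hi=[47] (size 1, min 47) -> median=36
Step 4: insert 31 -> lo=[1, 31] (size 2, max 31) hi=[36, 47] (size 2, min 36) -> median=33.5
Step 5: insert 39 -> lo=[1, 31, 36] (size 3, max 36) hi=[39, 47] (size 2, min 39) -> median=36
Step 6: insert 50 -> lo=[1, 31, 36] (size 3, max 36) hi=[39, 47, 50] (size 3, min 39) -> median=37.5
Step 7: insert 17 -> lo=[1, 17, 31, 36] (size 4, max 36) hi=[39, 47, 50] (size 3, min 39) -> median=36
Step 8: insert 26 -> lo=[1, 17, 26, 31] (size 4, max 31) hi=[36, 39, 47, 50] (size 4, min 36) -> median=33.5
Step 9: insert 15 -> lo=[1, 15, 17, 26, 31] (size 5, max 31) hi=[36, 39, 47, 50] (size 4, min 36) -> median=31
Step 10: insert 19 -> lo=[1, 15, 17, 19, 26] (size 5, max 26) hi=[31, 36, 39, 47, 50] (size 5, min 31) -> median=28.5

Answer: 36 41.5 36 33.5 36 37.5 36 33.5 31 28.5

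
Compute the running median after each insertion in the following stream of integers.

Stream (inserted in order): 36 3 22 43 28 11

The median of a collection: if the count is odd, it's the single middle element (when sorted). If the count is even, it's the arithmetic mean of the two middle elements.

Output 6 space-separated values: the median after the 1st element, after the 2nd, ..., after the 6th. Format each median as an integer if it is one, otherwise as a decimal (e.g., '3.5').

Answer: 36 19.5 22 29 28 25

Derivation:
Step 1: insert 36 -> lo=[36] (size 1, max 36) hi=[] (size 0) -> median=36
Step 2: insert 3 -> lo=[3] (size 1, max 3) hi=[36] (size 1, min 36) -> median=19.5
Step 3: insert 22 -> lo=[3, 22] (size 2, max 22) hi=[36] (size 1, min 36) -> median=22
Step 4: insert 43 -> lo=[3, 22] (size 2, max 22) hi=[36, 43] (size 2, min 36) -> median=29
Step 5: insert 28 -> lo=[3, 22, 28] (size 3, max 28) hi=[36, 43] (size 2, min 36) -> median=28
Step 6: insert 11 -> lo=[3, 11, 22] (size 3, max 22) hi=[28, 36, 43] (size 3, min 28) -> median=25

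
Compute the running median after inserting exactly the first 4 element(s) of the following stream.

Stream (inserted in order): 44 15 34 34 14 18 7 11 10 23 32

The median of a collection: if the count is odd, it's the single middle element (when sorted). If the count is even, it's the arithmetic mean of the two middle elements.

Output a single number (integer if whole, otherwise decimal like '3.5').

Step 1: insert 44 -> lo=[44] (size 1, max 44) hi=[] (size 0) -> median=44
Step 2: insert 15 -> lo=[15] (size 1, max 15) hi=[44] (size 1, min 44) -> median=29.5
Step 3: insert 34 -> lo=[15, 34] (size 2, max 34) hi=[44] (size 1, min 44) -> median=34
Step 4: insert 34 -> lo=[15, 34] (size 2, max 34) hi=[34, 44] (size 2, min 34) -> median=34

Answer: 34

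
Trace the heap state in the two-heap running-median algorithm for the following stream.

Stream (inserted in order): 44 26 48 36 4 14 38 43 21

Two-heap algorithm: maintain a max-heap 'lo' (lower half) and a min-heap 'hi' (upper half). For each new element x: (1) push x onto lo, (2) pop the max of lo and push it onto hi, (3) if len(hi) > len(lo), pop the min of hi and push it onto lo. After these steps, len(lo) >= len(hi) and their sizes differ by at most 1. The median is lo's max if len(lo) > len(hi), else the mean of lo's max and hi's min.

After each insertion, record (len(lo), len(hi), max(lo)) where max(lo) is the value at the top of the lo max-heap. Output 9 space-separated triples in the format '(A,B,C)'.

Step 1: insert 44 -> lo=[44] hi=[] -> (len(lo)=1, len(hi)=0, max(lo)=44)
Step 2: insert 26 -> lo=[26] hi=[44] -> (len(lo)=1, len(hi)=1, max(lo)=26)
Step 3: insert 48 -> lo=[26, 44] hi=[48] -> (len(lo)=2, len(hi)=1, max(lo)=44)
Step 4: insert 36 -> lo=[26, 36] hi=[44, 48] -> (len(lo)=2, len(hi)=2, max(lo)=36)
Step 5: insert 4 -> lo=[4, 26, 36] hi=[44, 48] -> (len(lo)=3, len(hi)=2, max(lo)=36)
Step 6: insert 14 -> lo=[4, 14, 26] hi=[36, 44, 48] -> (len(lo)=3, len(hi)=3, max(lo)=26)
Step 7: insert 38 -> lo=[4, 14, 26, 36] hi=[38, 44, 48] -> (len(lo)=4, len(hi)=3, max(lo)=36)
Step 8: insert 43 -> lo=[4, 14, 26, 36] hi=[38, 43, 44, 48] -> (len(lo)=4, len(hi)=4, max(lo)=36)
Step 9: insert 21 -> lo=[4, 14, 21, 26, 36] hi=[38, 43, 44, 48] -> (len(lo)=5, len(hi)=4, max(lo)=36)

Answer: (1,0,44) (1,1,26) (2,1,44) (2,2,36) (3,2,36) (3,3,26) (4,3,36) (4,4,36) (5,4,36)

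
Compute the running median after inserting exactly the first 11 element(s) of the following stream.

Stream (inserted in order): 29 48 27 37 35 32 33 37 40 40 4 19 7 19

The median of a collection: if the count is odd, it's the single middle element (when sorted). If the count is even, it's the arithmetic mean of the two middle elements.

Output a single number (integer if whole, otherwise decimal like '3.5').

Step 1: insert 29 -> lo=[29] (size 1, max 29) hi=[] (size 0) -> median=29
Step 2: insert 48 -> lo=[29] (size 1, max 29) hi=[48] (size 1, min 48) -> median=38.5
Step 3: insert 27 -> lo=[27, 29] (size 2, max 29) hi=[48] (size 1, min 48) -> median=29
Step 4: insert 37 -> lo=[27, 29] (size 2, max 29) hi=[37, 48] (size 2, min 37) -> median=33
Step 5: insert 35 -> lo=[27, 29, 35] (size 3, max 35) hi=[37, 48] (size 2, min 37) -> median=35
Step 6: insert 32 -> lo=[27, 29, 32] (size 3, max 32) hi=[35, 37, 48] (size 3, min 35) -> median=33.5
Step 7: insert 33 -> lo=[27, 29, 32, 33] (size 4, max 33) hi=[35, 37, 48] (size 3, min 35) -> median=33
Step 8: insert 37 -> lo=[27, 29, 32, 33] (size 4, max 33) hi=[35, 37, 37, 48] (size 4, min 35) -> median=34
Step 9: insert 40 -> lo=[27, 29, 32, 33, 35] (size 5, max 35) hi=[37, 37, 40, 48] (size 4, min 37) -> median=35
Step 10: insert 40 -> lo=[27, 29, 32, 33, 35] (size 5, max 35) hi=[37, 37, 40, 40, 48] (size 5, min 37) -> median=36
Step 11: insert 4 -> lo=[4, 27, 29, 32, 33, 35] (size 6, max 35) hi=[37, 37, 40, 40, 48] (size 5, min 37) -> median=35

Answer: 35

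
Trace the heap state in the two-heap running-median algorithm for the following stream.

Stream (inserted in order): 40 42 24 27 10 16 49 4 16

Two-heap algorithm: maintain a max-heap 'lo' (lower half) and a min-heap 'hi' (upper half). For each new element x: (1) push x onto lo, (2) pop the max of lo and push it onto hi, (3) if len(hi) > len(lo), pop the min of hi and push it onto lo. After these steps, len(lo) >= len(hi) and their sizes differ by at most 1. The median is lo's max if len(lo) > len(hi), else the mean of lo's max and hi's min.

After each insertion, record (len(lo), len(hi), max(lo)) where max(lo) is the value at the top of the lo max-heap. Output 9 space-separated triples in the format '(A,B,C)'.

Step 1: insert 40 -> lo=[40] hi=[] -> (len(lo)=1, len(hi)=0, max(lo)=40)
Step 2: insert 42 -> lo=[40] hi=[42] -> (len(lo)=1, len(hi)=1, max(lo)=40)
Step 3: insert 24 -> lo=[24, 40] hi=[42] -> (len(lo)=2, len(hi)=1, max(lo)=40)
Step 4: insert 27 -> lo=[24, 27] hi=[40, 42] -> (len(lo)=2, len(hi)=2, max(lo)=27)
Step 5: insert 10 -> lo=[10, 24, 27] hi=[40, 42] -> (len(lo)=3, len(hi)=2, max(lo)=27)
Step 6: insert 16 -> lo=[10, 16, 24] hi=[27, 40, 42] -> (len(lo)=3, len(hi)=3, max(lo)=24)
Step 7: insert 49 -> lo=[10, 16, 24, 27] hi=[40, 42, 49] -> (len(lo)=4, len(hi)=3, max(lo)=27)
Step 8: insert 4 -> lo=[4, 10, 16, 24] hi=[27, 40, 42, 49] -> (len(lo)=4, len(hi)=4, max(lo)=24)
Step 9: insert 16 -> lo=[4, 10, 16, 16, 24] hi=[27, 40, 42, 49] -> (len(lo)=5, len(hi)=4, max(lo)=24)

Answer: (1,0,40) (1,1,40) (2,1,40) (2,2,27) (3,2,27) (3,3,24) (4,3,27) (4,4,24) (5,4,24)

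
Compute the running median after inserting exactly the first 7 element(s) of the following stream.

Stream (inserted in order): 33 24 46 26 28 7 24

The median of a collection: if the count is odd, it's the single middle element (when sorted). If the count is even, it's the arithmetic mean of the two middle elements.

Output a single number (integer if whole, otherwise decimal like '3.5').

Answer: 26

Derivation:
Step 1: insert 33 -> lo=[33] (size 1, max 33) hi=[] (size 0) -> median=33
Step 2: insert 24 -> lo=[24] (size 1, max 24) hi=[33] (size 1, min 33) -> median=28.5
Step 3: insert 46 -> lo=[24, 33] (size 2, max 33) hi=[46] (size 1, min 46) -> median=33
Step 4: insert 26 -> lo=[24, 26] (size 2, max 26) hi=[33, 46] (size 2, min 33) -> median=29.5
Step 5: insert 28 -> lo=[24, 26, 28] (size 3, max 28) hi=[33, 46] (size 2, min 33) -> median=28
Step 6: insert 7 -> lo=[7, 24, 26] (size 3, max 26) hi=[28, 33, 46] (size 3, min 28) -> median=27
Step 7: insert 24 -> lo=[7, 24, 24, 26] (size 4, max 26) hi=[28, 33, 46] (size 3, min 28) -> median=26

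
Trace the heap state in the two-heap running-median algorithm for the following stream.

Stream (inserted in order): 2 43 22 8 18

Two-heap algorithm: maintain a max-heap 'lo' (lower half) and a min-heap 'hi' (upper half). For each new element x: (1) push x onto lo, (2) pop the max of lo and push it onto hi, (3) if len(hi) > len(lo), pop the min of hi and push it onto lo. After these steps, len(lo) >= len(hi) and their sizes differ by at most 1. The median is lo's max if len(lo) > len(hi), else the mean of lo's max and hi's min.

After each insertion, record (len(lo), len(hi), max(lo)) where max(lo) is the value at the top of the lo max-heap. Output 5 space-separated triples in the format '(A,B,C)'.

Step 1: insert 2 -> lo=[2] hi=[] -> (len(lo)=1, len(hi)=0, max(lo)=2)
Step 2: insert 43 -> lo=[2] hi=[43] -> (len(lo)=1, len(hi)=1, max(lo)=2)
Step 3: insert 22 -> lo=[2, 22] hi=[43] -> (len(lo)=2, len(hi)=1, max(lo)=22)
Step 4: insert 8 -> lo=[2, 8] hi=[22, 43] -> (len(lo)=2, len(hi)=2, max(lo)=8)
Step 5: insert 18 -> lo=[2, 8, 18] hi=[22, 43] -> (len(lo)=3, len(hi)=2, max(lo)=18)

Answer: (1,0,2) (1,1,2) (2,1,22) (2,2,8) (3,2,18)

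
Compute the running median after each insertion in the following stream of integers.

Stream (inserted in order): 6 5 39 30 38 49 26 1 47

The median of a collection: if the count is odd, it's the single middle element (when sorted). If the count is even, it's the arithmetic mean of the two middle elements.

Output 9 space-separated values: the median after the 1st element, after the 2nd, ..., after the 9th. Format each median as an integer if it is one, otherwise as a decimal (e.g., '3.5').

Step 1: insert 6 -> lo=[6] (size 1, max 6) hi=[] (size 0) -> median=6
Step 2: insert 5 -> lo=[5] (size 1, max 5) hi=[6] (size 1, min 6) -> median=5.5
Step 3: insert 39 -> lo=[5, 6] (size 2, max 6) hi=[39] (size 1, min 39) -> median=6
Step 4: insert 30 -> lo=[5, 6] (size 2, max 6) hi=[30, 39] (size 2, min 30) -> median=18
Step 5: insert 38 -> lo=[5, 6, 30] (size 3, max 30) hi=[38, 39] (size 2, min 38) -> median=30
Step 6: insert 49 -> lo=[5, 6, 30] (size 3, max 30) hi=[38, 39, 49] (size 3, min 38) -> median=34
Step 7: insert 26 -> lo=[5, 6, 26, 30] (size 4, max 30) hi=[38, 39, 49] (size 3, min 38) -> median=30
Step 8: insert 1 -> lo=[1, 5, 6, 26] (size 4, max 26) hi=[30, 38, 39, 49] (size 4, min 30) -> median=28
Step 9: insert 47 -> lo=[1, 5, 6, 26, 30] (size 5, max 30) hi=[38, 39, 47, 49] (size 4, min 38) -> median=30

Answer: 6 5.5 6 18 30 34 30 28 30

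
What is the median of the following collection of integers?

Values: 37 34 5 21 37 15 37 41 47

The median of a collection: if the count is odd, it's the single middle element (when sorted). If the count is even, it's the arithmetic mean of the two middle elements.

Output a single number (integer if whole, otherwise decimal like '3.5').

Answer: 37

Derivation:
Step 1: insert 37 -> lo=[37] (size 1, max 37) hi=[] (size 0) -> median=37
Step 2: insert 34 -> lo=[34] (size 1, max 34) hi=[37] (size 1, min 37) -> median=35.5
Step 3: insert 5 -> lo=[5, 34] (size 2, max 34) hi=[37] (size 1, min 37) -> median=34
Step 4: insert 21 -> lo=[5, 21] (size 2, max 21) hi=[34, 37] (size 2, min 34) -> median=27.5
Step 5: insert 37 -> lo=[5, 21, 34] (size 3, max 34) hi=[37, 37] (size 2, min 37) -> median=34
Step 6: insert 15 -> lo=[5, 15, 21] (size 3, max 21) hi=[34, 37, 37] (size 3, min 34) -> median=27.5
Step 7: insert 37 -> lo=[5, 15, 21, 34] (size 4, max 34) hi=[37, 37, 37] (size 3, min 37) -> median=34
Step 8: insert 41 -> lo=[5, 15, 21, 34] (size 4, max 34) hi=[37, 37, 37, 41] (size 4, min 37) -> median=35.5
Step 9: insert 47 -> lo=[5, 15, 21, 34, 37] (size 5, max 37) hi=[37, 37, 41, 47] (size 4, min 37) -> median=37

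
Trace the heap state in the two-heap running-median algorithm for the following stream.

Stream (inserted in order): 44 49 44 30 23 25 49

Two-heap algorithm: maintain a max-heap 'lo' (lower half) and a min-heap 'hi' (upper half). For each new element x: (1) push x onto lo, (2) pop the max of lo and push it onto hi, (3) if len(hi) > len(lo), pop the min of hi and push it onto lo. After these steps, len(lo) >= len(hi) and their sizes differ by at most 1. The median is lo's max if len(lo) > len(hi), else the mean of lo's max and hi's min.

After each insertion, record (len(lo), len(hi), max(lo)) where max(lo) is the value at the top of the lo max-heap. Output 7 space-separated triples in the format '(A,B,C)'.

Step 1: insert 44 -> lo=[44] hi=[] -> (len(lo)=1, len(hi)=0, max(lo)=44)
Step 2: insert 49 -> lo=[44] hi=[49] -> (len(lo)=1, len(hi)=1, max(lo)=44)
Step 3: insert 44 -> lo=[44, 44] hi=[49] -> (len(lo)=2, len(hi)=1, max(lo)=44)
Step 4: insert 30 -> lo=[30, 44] hi=[44, 49] -> (len(lo)=2, len(hi)=2, max(lo)=44)
Step 5: insert 23 -> lo=[23, 30, 44] hi=[44, 49] -> (len(lo)=3, len(hi)=2, max(lo)=44)
Step 6: insert 25 -> lo=[23, 25, 30] hi=[44, 44, 49] -> (len(lo)=3, len(hi)=3, max(lo)=30)
Step 7: insert 49 -> lo=[23, 25, 30, 44] hi=[44, 49, 49] -> (len(lo)=4, len(hi)=3, max(lo)=44)

Answer: (1,0,44) (1,1,44) (2,1,44) (2,2,44) (3,2,44) (3,3,30) (4,3,44)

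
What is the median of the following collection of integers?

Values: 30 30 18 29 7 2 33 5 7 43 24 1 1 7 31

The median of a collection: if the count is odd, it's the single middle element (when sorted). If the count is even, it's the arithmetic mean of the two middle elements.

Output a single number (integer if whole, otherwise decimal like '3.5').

Answer: 18

Derivation:
Step 1: insert 30 -> lo=[30] (size 1, max 30) hi=[] (size 0) -> median=30
Step 2: insert 30 -> lo=[30] (size 1, max 30) hi=[30] (size 1, min 30) -> median=30
Step 3: insert 18 -> lo=[18, 30] (size 2, max 30) hi=[30] (size 1, min 30) -> median=30
Step 4: insert 29 -> lo=[18, 29] (size 2, max 29) hi=[30, 30] (size 2, min 30) -> median=29.5
Step 5: insert 7 -> lo=[7, 18, 29] (size 3, max 29) hi=[30, 30] (size 2, min 30) -> median=29
Step 6: insert 2 -> lo=[2, 7, 18] (size 3, max 18) hi=[29, 30, 30] (size 3, min 29) -> median=23.5
Step 7: insert 33 -> lo=[2, 7, 18, 29] (size 4, max 29) hi=[30, 30, 33] (size 3, min 30) -> median=29
Step 8: insert 5 -> lo=[2, 5, 7, 18] (size 4, max 18) hi=[29, 30, 30, 33] (size 4, min 29) -> median=23.5
Step 9: insert 7 -> lo=[2, 5, 7, 7, 18] (size 5, max 18) hi=[29, 30, 30, 33] (size 4, min 29) -> median=18
Step 10: insert 43 -> lo=[2, 5, 7, 7, 18] (size 5, max 18) hi=[29, 30, 30, 33, 43] (size 5, min 29) -> median=23.5
Step 11: insert 24 -> lo=[2, 5, 7, 7, 18, 24] (size 6, max 24) hi=[29, 30, 30, 33, 43] (size 5, min 29) -> median=24
Step 12: insert 1 -> lo=[1, 2, 5, 7, 7, 18] (size 6, max 18) hi=[24, 29, 30, 30, 33, 43] (size 6, min 24) -> median=21
Step 13: insert 1 -> lo=[1, 1, 2, 5, 7, 7, 18] (size 7, max 18) hi=[24, 29, 30, 30, 33, 43] (size 6, min 24) -> median=18
Step 14: insert 7 -> lo=[1, 1, 2, 5, 7, 7, 7] (size 7, max 7) hi=[18, 24, 29, 30, 30, 33, 43] (size 7, min 18) -> median=12.5
Step 15: insert 31 -> lo=[1, 1, 2, 5, 7, 7, 7, 18] (size 8, max 18) hi=[24, 29, 30, 30, 31, 33, 43] (size 7, min 24) -> median=18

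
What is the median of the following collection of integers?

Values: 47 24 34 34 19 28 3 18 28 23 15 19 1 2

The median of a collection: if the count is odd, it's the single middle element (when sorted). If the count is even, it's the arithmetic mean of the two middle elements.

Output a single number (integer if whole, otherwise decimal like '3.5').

Answer: 21

Derivation:
Step 1: insert 47 -> lo=[47] (size 1, max 47) hi=[] (size 0) -> median=47
Step 2: insert 24 -> lo=[24] (size 1, max 24) hi=[47] (size 1, min 47) -> median=35.5
Step 3: insert 34 -> lo=[24, 34] (size 2, max 34) hi=[47] (size 1, min 47) -> median=34
Step 4: insert 34 -> lo=[24, 34] (size 2, max 34) hi=[34, 47] (size 2, min 34) -> median=34
Step 5: insert 19 -> lo=[19, 24, 34] (size 3, max 34) hi=[34, 47] (size 2, min 34) -> median=34
Step 6: insert 28 -> lo=[19, 24, 28] (size 3, max 28) hi=[34, 34, 47] (size 3, min 34) -> median=31
Step 7: insert 3 -> lo=[3, 19, 24, 28] (size 4, max 28) hi=[34, 34, 47] (size 3, min 34) -> median=28
Step 8: insert 18 -> lo=[3, 18, 19, 24] (size 4, max 24) hi=[28, 34, 34, 47] (size 4, min 28) -> median=26
Step 9: insert 28 -> lo=[3, 18, 19, 24, 28] (size 5, max 28) hi=[28, 34, 34, 47] (size 4, min 28) -> median=28
Step 10: insert 23 -> lo=[3, 18, 19, 23, 24] (size 5, max 24) hi=[28, 28, 34, 34, 47] (size 5, min 28) -> median=26
Step 11: insert 15 -> lo=[3, 15, 18, 19, 23, 24] (size 6, max 24) hi=[28, 28, 34, 34, 47] (size 5, min 28) -> median=24
Step 12: insert 19 -> lo=[3, 15, 18, 19, 19, 23] (size 6, max 23) hi=[24, 28, 28, 34, 34, 47] (size 6, min 24) -> median=23.5
Step 13: insert 1 -> lo=[1, 3, 15, 18, 19, 19, 23] (size 7, max 23) hi=[24, 28, 28, 34, 34, 47] (size 6, min 24) -> median=23
Step 14: insert 2 -> lo=[1, 2, 3, 15, 18, 19, 19] (size 7, max 19) hi=[23, 24, 28, 28, 34, 34, 47] (size 7, min 23) -> median=21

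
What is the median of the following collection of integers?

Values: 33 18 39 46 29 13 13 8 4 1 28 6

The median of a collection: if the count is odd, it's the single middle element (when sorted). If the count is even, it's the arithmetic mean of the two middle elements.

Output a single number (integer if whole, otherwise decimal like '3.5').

Step 1: insert 33 -> lo=[33] (size 1, max 33) hi=[] (size 0) -> median=33
Step 2: insert 18 -> lo=[18] (size 1, max 18) hi=[33] (size 1, min 33) -> median=25.5
Step 3: insert 39 -> lo=[18, 33] (size 2, max 33) hi=[39] (size 1, min 39) -> median=33
Step 4: insert 46 -> lo=[18, 33] (size 2, max 33) hi=[39, 46] (size 2, min 39) -> median=36
Step 5: insert 29 -> lo=[18, 29, 33] (size 3, max 33) hi=[39, 46] (size 2, min 39) -> median=33
Step 6: insert 13 -> lo=[13, 18, 29] (size 3, max 29) hi=[33, 39, 46] (size 3, min 33) -> median=31
Step 7: insert 13 -> lo=[13, 13, 18, 29] (size 4, max 29) hi=[33, 39, 46] (size 3, min 33) -> median=29
Step 8: insert 8 -> lo=[8, 13, 13, 18] (size 4, max 18) hi=[29, 33, 39, 46] (size 4, min 29) -> median=23.5
Step 9: insert 4 -> lo=[4, 8, 13, 13, 18] (size 5, max 18) hi=[29, 33, 39, 46] (size 4, min 29) -> median=18
Step 10: insert 1 -> lo=[1, 4, 8, 13, 13] (size 5, max 13) hi=[18, 29, 33, 39, 46] (size 5, min 18) -> median=15.5
Step 11: insert 28 -> lo=[1, 4, 8, 13, 13, 18] (size 6, max 18) hi=[28, 29, 33, 39, 46] (size 5, min 28) -> median=18
Step 12: insert 6 -> lo=[1, 4, 6, 8, 13, 13] (size 6, max 13) hi=[18, 28, 29, 33, 39, 46] (size 6, min 18) -> median=15.5

Answer: 15.5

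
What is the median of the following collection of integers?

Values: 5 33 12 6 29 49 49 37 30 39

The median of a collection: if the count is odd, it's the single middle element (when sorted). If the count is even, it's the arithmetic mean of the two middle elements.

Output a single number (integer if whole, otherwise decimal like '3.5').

Answer: 31.5

Derivation:
Step 1: insert 5 -> lo=[5] (size 1, max 5) hi=[] (size 0) -> median=5
Step 2: insert 33 -> lo=[5] (size 1, max 5) hi=[33] (size 1, min 33) -> median=19
Step 3: insert 12 -> lo=[5, 12] (size 2, max 12) hi=[33] (size 1, min 33) -> median=12
Step 4: insert 6 -> lo=[5, 6] (size 2, max 6) hi=[12, 33] (size 2, min 12) -> median=9
Step 5: insert 29 -> lo=[5, 6, 12] (size 3, max 12) hi=[29, 33] (size 2, min 29) -> median=12
Step 6: insert 49 -> lo=[5, 6, 12] (size 3, max 12) hi=[29, 33, 49] (size 3, min 29) -> median=20.5
Step 7: insert 49 -> lo=[5, 6, 12, 29] (size 4, max 29) hi=[33, 49, 49] (size 3, min 33) -> median=29
Step 8: insert 37 -> lo=[5, 6, 12, 29] (size 4, max 29) hi=[33, 37, 49, 49] (size 4, min 33) -> median=31
Step 9: insert 30 -> lo=[5, 6, 12, 29, 30] (size 5, max 30) hi=[33, 37, 49, 49] (size 4, min 33) -> median=30
Step 10: insert 39 -> lo=[5, 6, 12, 29, 30] (size 5, max 30) hi=[33, 37, 39, 49, 49] (size 5, min 33) -> median=31.5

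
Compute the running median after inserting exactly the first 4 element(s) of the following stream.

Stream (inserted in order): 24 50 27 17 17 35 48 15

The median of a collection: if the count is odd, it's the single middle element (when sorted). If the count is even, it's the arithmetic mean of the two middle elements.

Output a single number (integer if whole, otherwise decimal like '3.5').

Answer: 25.5

Derivation:
Step 1: insert 24 -> lo=[24] (size 1, max 24) hi=[] (size 0) -> median=24
Step 2: insert 50 -> lo=[24] (size 1, max 24) hi=[50] (size 1, min 50) -> median=37
Step 3: insert 27 -> lo=[24, 27] (size 2, max 27) hi=[50] (size 1, min 50) -> median=27
Step 4: insert 17 -> lo=[17, 24] (size 2, max 24) hi=[27, 50] (size 2, min 27) -> median=25.5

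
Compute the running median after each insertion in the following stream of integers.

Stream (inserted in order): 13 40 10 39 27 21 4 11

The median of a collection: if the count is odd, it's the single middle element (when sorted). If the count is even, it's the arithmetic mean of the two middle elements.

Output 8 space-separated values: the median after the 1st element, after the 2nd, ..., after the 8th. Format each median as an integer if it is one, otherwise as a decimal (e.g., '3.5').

Answer: 13 26.5 13 26 27 24 21 17

Derivation:
Step 1: insert 13 -> lo=[13] (size 1, max 13) hi=[] (size 0) -> median=13
Step 2: insert 40 -> lo=[13] (size 1, max 13) hi=[40] (size 1, min 40) -> median=26.5
Step 3: insert 10 -> lo=[10, 13] (size 2, max 13) hi=[40] (size 1, min 40) -> median=13
Step 4: insert 39 -> lo=[10, 13] (size 2, max 13) hi=[39, 40] (size 2, min 39) -> median=26
Step 5: insert 27 -> lo=[10, 13, 27] (size 3, max 27) hi=[39, 40] (size 2, min 39) -> median=27
Step 6: insert 21 -> lo=[10, 13, 21] (size 3, max 21) hi=[27, 39, 40] (size 3, min 27) -> median=24
Step 7: insert 4 -> lo=[4, 10, 13, 21] (size 4, max 21) hi=[27, 39, 40] (size 3, min 27) -> median=21
Step 8: insert 11 -> lo=[4, 10, 11, 13] (size 4, max 13) hi=[21, 27, 39, 40] (size 4, min 21) -> median=17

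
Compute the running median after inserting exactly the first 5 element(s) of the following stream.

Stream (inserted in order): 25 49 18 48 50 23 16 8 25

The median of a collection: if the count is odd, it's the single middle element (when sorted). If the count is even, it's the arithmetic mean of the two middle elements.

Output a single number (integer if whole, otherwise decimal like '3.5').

Step 1: insert 25 -> lo=[25] (size 1, max 25) hi=[] (size 0) -> median=25
Step 2: insert 49 -> lo=[25] (size 1, max 25) hi=[49] (size 1, min 49) -> median=37
Step 3: insert 18 -> lo=[18, 25] (size 2, max 25) hi=[49] (size 1, min 49) -> median=25
Step 4: insert 48 -> lo=[18, 25] (size 2, max 25) hi=[48, 49] (size 2, min 48) -> median=36.5
Step 5: insert 50 -> lo=[18, 25, 48] (size 3, max 48) hi=[49, 50] (size 2, min 49) -> median=48

Answer: 48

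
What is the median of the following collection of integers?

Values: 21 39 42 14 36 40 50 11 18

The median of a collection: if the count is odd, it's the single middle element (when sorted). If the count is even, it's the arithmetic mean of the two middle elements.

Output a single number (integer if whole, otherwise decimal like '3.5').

Answer: 36

Derivation:
Step 1: insert 21 -> lo=[21] (size 1, max 21) hi=[] (size 0) -> median=21
Step 2: insert 39 -> lo=[21] (size 1, max 21) hi=[39] (size 1, min 39) -> median=30
Step 3: insert 42 -> lo=[21, 39] (size 2, max 39) hi=[42] (size 1, min 42) -> median=39
Step 4: insert 14 -> lo=[14, 21] (size 2, max 21) hi=[39, 42] (size 2, min 39) -> median=30
Step 5: insert 36 -> lo=[14, 21, 36] (size 3, max 36) hi=[39, 42] (size 2, min 39) -> median=36
Step 6: insert 40 -> lo=[14, 21, 36] (size 3, max 36) hi=[39, 40, 42] (size 3, min 39) -> median=37.5
Step 7: insert 50 -> lo=[14, 21, 36, 39] (size 4, max 39) hi=[40, 42, 50] (size 3, min 40) -> median=39
Step 8: insert 11 -> lo=[11, 14, 21, 36] (size 4, max 36) hi=[39, 40, 42, 50] (size 4, min 39) -> median=37.5
Step 9: insert 18 -> lo=[11, 14, 18, 21, 36] (size 5, max 36) hi=[39, 40, 42, 50] (size 4, min 39) -> median=36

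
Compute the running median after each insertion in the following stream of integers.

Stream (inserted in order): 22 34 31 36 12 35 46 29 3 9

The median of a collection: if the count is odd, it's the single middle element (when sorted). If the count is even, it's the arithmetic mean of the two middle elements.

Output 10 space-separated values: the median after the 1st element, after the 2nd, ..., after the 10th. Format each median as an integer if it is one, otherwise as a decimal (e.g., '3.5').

Step 1: insert 22 -> lo=[22] (size 1, max 22) hi=[] (size 0) -> median=22
Step 2: insert 34 -> lo=[22] (size 1, max 22) hi=[34] (size 1, min 34) -> median=28
Step 3: insert 31 -> lo=[22, 31] (size 2, max 31) hi=[34] (size 1, min 34) -> median=31
Step 4: insert 36 -> lo=[22, 31] (size 2, max 31) hi=[34, 36] (size 2, min 34) -> median=32.5
Step 5: insert 12 -> lo=[12, 22, 31] (size 3, max 31) hi=[34, 36] (size 2, min 34) -> median=31
Step 6: insert 35 -> lo=[12, 22, 31] (size 3, max 31) hi=[34, 35, 36] (size 3, min 34) -> median=32.5
Step 7: insert 46 -> lo=[12, 22, 31, 34] (size 4, max 34) hi=[35, 36, 46] (size 3, min 35) -> median=34
Step 8: insert 29 -> lo=[12, 22, 29, 31] (size 4, max 31) hi=[34, 35, 36, 46] (size 4, min 34) -> median=32.5
Step 9: insert 3 -> lo=[3, 12, 22, 29, 31] (size 5, max 31) hi=[34, 35, 36, 46] (size 4, min 34) -> median=31
Step 10: insert 9 -> lo=[3, 9, 12, 22, 29] (size 5, max 29) hi=[31, 34, 35, 36, 46] (size 5, min 31) -> median=30

Answer: 22 28 31 32.5 31 32.5 34 32.5 31 30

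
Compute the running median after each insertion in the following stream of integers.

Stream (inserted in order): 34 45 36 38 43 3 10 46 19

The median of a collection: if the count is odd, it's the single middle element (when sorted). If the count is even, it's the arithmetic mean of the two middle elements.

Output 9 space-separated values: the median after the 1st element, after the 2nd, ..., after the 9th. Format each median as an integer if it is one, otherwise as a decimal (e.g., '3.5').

Step 1: insert 34 -> lo=[34] (size 1, max 34) hi=[] (size 0) -> median=34
Step 2: insert 45 -> lo=[34] (size 1, max 34) hi=[45] (size 1, min 45) -> median=39.5
Step 3: insert 36 -> lo=[34, 36] (size 2, max 36) hi=[45] (size 1, min 45) -> median=36
Step 4: insert 38 -> lo=[34, 36] (size 2, max 36) hi=[38, 45] (size 2, min 38) -> median=37
Step 5: insert 43 -> lo=[34, 36, 38] (size 3, max 38) hi=[43, 45] (size 2, min 43) -> median=38
Step 6: insert 3 -> lo=[3, 34, 36] (size 3, max 36) hi=[38, 43, 45] (size 3, min 38) -> median=37
Step 7: insert 10 -> lo=[3, 10, 34, 36] (size 4, max 36) hi=[38, 43, 45] (size 3, min 38) -> median=36
Step 8: insert 46 -> lo=[3, 10, 34, 36] (size 4, max 36) hi=[38, 43, 45, 46] (size 4, min 38) -> median=37
Step 9: insert 19 -> lo=[3, 10, 19, 34, 36] (size 5, max 36) hi=[38, 43, 45, 46] (size 4, min 38) -> median=36

Answer: 34 39.5 36 37 38 37 36 37 36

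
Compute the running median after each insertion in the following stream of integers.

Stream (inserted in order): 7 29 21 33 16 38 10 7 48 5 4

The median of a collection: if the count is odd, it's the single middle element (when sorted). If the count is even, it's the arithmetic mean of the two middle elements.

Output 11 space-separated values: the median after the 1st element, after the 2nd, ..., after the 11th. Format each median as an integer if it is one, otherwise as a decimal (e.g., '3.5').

Step 1: insert 7 -> lo=[7] (size 1, max 7) hi=[] (size 0) -> median=7
Step 2: insert 29 -> lo=[7] (size 1, max 7) hi=[29] (size 1, min 29) -> median=18
Step 3: insert 21 -> lo=[7, 21] (size 2, max 21) hi=[29] (size 1, min 29) -> median=21
Step 4: insert 33 -> lo=[7, 21] (size 2, max 21) hi=[29, 33] (size 2, min 29) -> median=25
Step 5: insert 16 -> lo=[7, 16, 21] (size 3, max 21) hi=[29, 33] (size 2, min 29) -> median=21
Step 6: insert 38 -> lo=[7, 16, 21] (size 3, max 21) hi=[29, 33, 38] (size 3, min 29) -> median=25
Step 7: insert 10 -> lo=[7, 10, 16, 21] (size 4, max 21) hi=[29, 33, 38] (size 3, min 29) -> median=21
Step 8: insert 7 -> lo=[7, 7, 10, 16] (size 4, max 16) hi=[21, 29, 33, 38] (size 4, min 21) -> median=18.5
Step 9: insert 48 -> lo=[7, 7, 10, 16, 21] (size 5, max 21) hi=[29, 33, 38, 48] (size 4, min 29) -> median=21
Step 10: insert 5 -> lo=[5, 7, 7, 10, 16] (size 5, max 16) hi=[21, 29, 33, 38, 48] (size 5, min 21) -> median=18.5
Step 11: insert 4 -> lo=[4, 5, 7, 7, 10, 16] (size 6, max 16) hi=[21, 29, 33, 38, 48] (size 5, min 21) -> median=16

Answer: 7 18 21 25 21 25 21 18.5 21 18.5 16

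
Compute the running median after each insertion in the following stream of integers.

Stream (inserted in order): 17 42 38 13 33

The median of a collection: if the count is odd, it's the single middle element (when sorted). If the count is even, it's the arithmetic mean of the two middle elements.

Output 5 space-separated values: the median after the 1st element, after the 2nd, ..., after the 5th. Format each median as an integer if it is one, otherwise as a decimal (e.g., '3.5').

Answer: 17 29.5 38 27.5 33

Derivation:
Step 1: insert 17 -> lo=[17] (size 1, max 17) hi=[] (size 0) -> median=17
Step 2: insert 42 -> lo=[17] (size 1, max 17) hi=[42] (size 1, min 42) -> median=29.5
Step 3: insert 38 -> lo=[17, 38] (size 2, max 38) hi=[42] (size 1, min 42) -> median=38
Step 4: insert 13 -> lo=[13, 17] (size 2, max 17) hi=[38, 42] (size 2, min 38) -> median=27.5
Step 5: insert 33 -> lo=[13, 17, 33] (size 3, max 33) hi=[38, 42] (size 2, min 38) -> median=33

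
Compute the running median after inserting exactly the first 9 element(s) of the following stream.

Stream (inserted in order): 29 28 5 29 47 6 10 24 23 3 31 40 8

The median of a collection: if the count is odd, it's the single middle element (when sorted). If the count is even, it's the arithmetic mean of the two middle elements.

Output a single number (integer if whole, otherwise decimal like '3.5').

Step 1: insert 29 -> lo=[29] (size 1, max 29) hi=[] (size 0) -> median=29
Step 2: insert 28 -> lo=[28] (size 1, max 28) hi=[29] (size 1, min 29) -> median=28.5
Step 3: insert 5 -> lo=[5, 28] (size 2, max 28) hi=[29] (size 1, min 29) -> median=28
Step 4: insert 29 -> lo=[5, 28] (size 2, max 28) hi=[29, 29] (size 2, min 29) -> median=28.5
Step 5: insert 47 -> lo=[5, 28, 29] (size 3, max 29) hi=[29, 47] (size 2, min 29) -> median=29
Step 6: insert 6 -> lo=[5, 6, 28] (size 3, max 28) hi=[29, 29, 47] (size 3, min 29) -> median=28.5
Step 7: insert 10 -> lo=[5, 6, 10, 28] (size 4, max 28) hi=[29, 29, 47] (size 3, min 29) -> median=28
Step 8: insert 24 -> lo=[5, 6, 10, 24] (size 4, max 24) hi=[28, 29, 29, 47] (size 4, min 28) -> median=26
Step 9: insert 23 -> lo=[5, 6, 10, 23, 24] (size 5, max 24) hi=[28, 29, 29, 47] (size 4, min 28) -> median=24

Answer: 24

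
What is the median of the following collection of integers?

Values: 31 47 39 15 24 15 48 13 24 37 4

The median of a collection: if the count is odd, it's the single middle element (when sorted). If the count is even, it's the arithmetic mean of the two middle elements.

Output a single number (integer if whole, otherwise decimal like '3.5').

Answer: 24

Derivation:
Step 1: insert 31 -> lo=[31] (size 1, max 31) hi=[] (size 0) -> median=31
Step 2: insert 47 -> lo=[31] (size 1, max 31) hi=[47] (size 1, min 47) -> median=39
Step 3: insert 39 -> lo=[31, 39] (size 2, max 39) hi=[47] (size 1, min 47) -> median=39
Step 4: insert 15 -> lo=[15, 31] (size 2, max 31) hi=[39, 47] (size 2, min 39) -> median=35
Step 5: insert 24 -> lo=[15, 24, 31] (size 3, max 31) hi=[39, 47] (size 2, min 39) -> median=31
Step 6: insert 15 -> lo=[15, 15, 24] (size 3, max 24) hi=[31, 39, 47] (size 3, min 31) -> median=27.5
Step 7: insert 48 -> lo=[15, 15, 24, 31] (size 4, max 31) hi=[39, 47, 48] (size 3, min 39) -> median=31
Step 8: insert 13 -> lo=[13, 15, 15, 24] (size 4, max 24) hi=[31, 39, 47, 48] (size 4, min 31) -> median=27.5
Step 9: insert 24 -> lo=[13, 15, 15, 24, 24] (size 5, max 24) hi=[31, 39, 47, 48] (size 4, min 31) -> median=24
Step 10: insert 37 -> lo=[13, 15, 15, 24, 24] (size 5, max 24) hi=[31, 37, 39, 47, 48] (size 5, min 31) -> median=27.5
Step 11: insert 4 -> lo=[4, 13, 15, 15, 24, 24] (size 6, max 24) hi=[31, 37, 39, 47, 48] (size 5, min 31) -> median=24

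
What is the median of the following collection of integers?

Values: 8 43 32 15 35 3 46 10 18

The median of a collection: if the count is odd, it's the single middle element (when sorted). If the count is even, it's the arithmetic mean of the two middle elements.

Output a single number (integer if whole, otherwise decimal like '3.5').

Step 1: insert 8 -> lo=[8] (size 1, max 8) hi=[] (size 0) -> median=8
Step 2: insert 43 -> lo=[8] (size 1, max 8) hi=[43] (size 1, min 43) -> median=25.5
Step 3: insert 32 -> lo=[8, 32] (size 2, max 32) hi=[43] (size 1, min 43) -> median=32
Step 4: insert 15 -> lo=[8, 15] (size 2, max 15) hi=[32, 43] (size 2, min 32) -> median=23.5
Step 5: insert 35 -> lo=[8, 15, 32] (size 3, max 32) hi=[35, 43] (size 2, min 35) -> median=32
Step 6: insert 3 -> lo=[3, 8, 15] (size 3, max 15) hi=[32, 35, 43] (size 3, min 32) -> median=23.5
Step 7: insert 46 -> lo=[3, 8, 15, 32] (size 4, max 32) hi=[35, 43, 46] (size 3, min 35) -> median=32
Step 8: insert 10 -> lo=[3, 8, 10, 15] (size 4, max 15) hi=[32, 35, 43, 46] (size 4, min 32) -> median=23.5
Step 9: insert 18 -> lo=[3, 8, 10, 15, 18] (size 5, max 18) hi=[32, 35, 43, 46] (size 4, min 32) -> median=18

Answer: 18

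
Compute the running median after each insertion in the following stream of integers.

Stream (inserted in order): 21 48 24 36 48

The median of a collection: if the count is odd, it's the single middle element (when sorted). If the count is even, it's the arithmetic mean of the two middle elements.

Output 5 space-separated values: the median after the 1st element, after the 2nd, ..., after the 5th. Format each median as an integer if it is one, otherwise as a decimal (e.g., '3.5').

Answer: 21 34.5 24 30 36

Derivation:
Step 1: insert 21 -> lo=[21] (size 1, max 21) hi=[] (size 0) -> median=21
Step 2: insert 48 -> lo=[21] (size 1, max 21) hi=[48] (size 1, min 48) -> median=34.5
Step 3: insert 24 -> lo=[21, 24] (size 2, max 24) hi=[48] (size 1, min 48) -> median=24
Step 4: insert 36 -> lo=[21, 24] (size 2, max 24) hi=[36, 48] (size 2, min 36) -> median=30
Step 5: insert 48 -> lo=[21, 24, 36] (size 3, max 36) hi=[48, 48] (size 2, min 48) -> median=36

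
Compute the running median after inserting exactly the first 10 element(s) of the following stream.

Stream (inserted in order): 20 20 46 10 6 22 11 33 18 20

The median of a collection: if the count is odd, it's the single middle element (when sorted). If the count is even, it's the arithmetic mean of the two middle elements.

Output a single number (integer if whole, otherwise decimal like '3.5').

Step 1: insert 20 -> lo=[20] (size 1, max 20) hi=[] (size 0) -> median=20
Step 2: insert 20 -> lo=[20] (size 1, max 20) hi=[20] (size 1, min 20) -> median=20
Step 3: insert 46 -> lo=[20, 20] (size 2, max 20) hi=[46] (size 1, min 46) -> median=20
Step 4: insert 10 -> lo=[10, 20] (size 2, max 20) hi=[20, 46] (size 2, min 20) -> median=20
Step 5: insert 6 -> lo=[6, 10, 20] (size 3, max 20) hi=[20, 46] (size 2, min 20) -> median=20
Step 6: insert 22 -> lo=[6, 10, 20] (size 3, max 20) hi=[20, 22, 46] (size 3, min 20) -> median=20
Step 7: insert 11 -> lo=[6, 10, 11, 20] (size 4, max 20) hi=[20, 22, 46] (size 3, min 20) -> median=20
Step 8: insert 33 -> lo=[6, 10, 11, 20] (size 4, max 20) hi=[20, 22, 33, 46] (size 4, min 20) -> median=20
Step 9: insert 18 -> lo=[6, 10, 11, 18, 20] (size 5, max 20) hi=[20, 22, 33, 46] (size 4, min 20) -> median=20
Step 10: insert 20 -> lo=[6, 10, 11, 18, 20] (size 5, max 20) hi=[20, 20, 22, 33, 46] (size 5, min 20) -> median=20

Answer: 20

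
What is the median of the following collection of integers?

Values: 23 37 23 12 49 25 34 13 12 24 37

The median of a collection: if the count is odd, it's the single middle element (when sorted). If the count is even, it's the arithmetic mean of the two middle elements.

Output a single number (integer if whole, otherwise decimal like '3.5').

Step 1: insert 23 -> lo=[23] (size 1, max 23) hi=[] (size 0) -> median=23
Step 2: insert 37 -> lo=[23] (size 1, max 23) hi=[37] (size 1, min 37) -> median=30
Step 3: insert 23 -> lo=[23, 23] (size 2, max 23) hi=[37] (size 1, min 37) -> median=23
Step 4: insert 12 -> lo=[12, 23] (size 2, max 23) hi=[23, 37] (size 2, min 23) -> median=23
Step 5: insert 49 -> lo=[12, 23, 23] (size 3, max 23) hi=[37, 49] (size 2, min 37) -> median=23
Step 6: insert 25 -> lo=[12, 23, 23] (size 3, max 23) hi=[25, 37, 49] (size 3, min 25) -> median=24
Step 7: insert 34 -> lo=[12, 23, 23, 25] (size 4, max 25) hi=[34, 37, 49] (size 3, min 34) -> median=25
Step 8: insert 13 -> lo=[12, 13, 23, 23] (size 4, max 23) hi=[25, 34, 37, 49] (size 4, min 25) -> median=24
Step 9: insert 12 -> lo=[12, 12, 13, 23, 23] (size 5, max 23) hi=[25, 34, 37, 49] (size 4, min 25) -> median=23
Step 10: insert 24 -> lo=[12, 12, 13, 23, 23] (size 5, max 23) hi=[24, 25, 34, 37, 49] (size 5, min 24) -> median=23.5
Step 11: insert 37 -> lo=[12, 12, 13, 23, 23, 24] (size 6, max 24) hi=[25, 34, 37, 37, 49] (size 5, min 25) -> median=24

Answer: 24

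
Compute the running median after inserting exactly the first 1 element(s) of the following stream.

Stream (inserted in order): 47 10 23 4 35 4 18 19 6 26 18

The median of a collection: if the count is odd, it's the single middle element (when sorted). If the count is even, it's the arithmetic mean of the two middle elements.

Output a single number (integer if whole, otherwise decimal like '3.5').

Answer: 47

Derivation:
Step 1: insert 47 -> lo=[47] (size 1, max 47) hi=[] (size 0) -> median=47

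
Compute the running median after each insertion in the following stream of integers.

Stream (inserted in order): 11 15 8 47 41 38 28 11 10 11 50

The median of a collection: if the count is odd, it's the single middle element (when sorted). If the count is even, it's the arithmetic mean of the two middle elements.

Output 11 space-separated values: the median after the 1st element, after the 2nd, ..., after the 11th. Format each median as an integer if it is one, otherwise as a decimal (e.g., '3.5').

Step 1: insert 11 -> lo=[11] (size 1, max 11) hi=[] (size 0) -> median=11
Step 2: insert 15 -> lo=[11] (size 1, max 11) hi=[15] (size 1, min 15) -> median=13
Step 3: insert 8 -> lo=[8, 11] (size 2, max 11) hi=[15] (size 1, min 15) -> median=11
Step 4: insert 47 -> lo=[8, 11] (size 2, max 11) hi=[15, 47] (size 2, min 15) -> median=13
Step 5: insert 41 -> lo=[8, 11, 15] (size 3, max 15) hi=[41, 47] (size 2, min 41) -> median=15
Step 6: insert 38 -> lo=[8, 11, 15] (size 3, max 15) hi=[38, 41, 47] (size 3, min 38) -> median=26.5
Step 7: insert 28 -> lo=[8, 11, 15, 28] (size 4, max 28) hi=[38, 41, 47] (size 3, min 38) -> median=28
Step 8: insert 11 -> lo=[8, 11, 11, 15] (size 4, max 15) hi=[28, 38, 41, 47] (size 4, min 28) -> median=21.5
Step 9: insert 10 -> lo=[8, 10, 11, 11, 15] (size 5, max 15) hi=[28, 38, 41, 47] (size 4, min 28) -> median=15
Step 10: insert 11 -> lo=[8, 10, 11, 11, 11] (size 5, max 11) hi=[15, 28, 38, 41, 47] (size 5, min 15) -> median=13
Step 11: insert 50 -> lo=[8, 10, 11, 11, 11, 15] (size 6, max 15) hi=[28, 38, 41, 47, 50] (size 5, min 28) -> median=15

Answer: 11 13 11 13 15 26.5 28 21.5 15 13 15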